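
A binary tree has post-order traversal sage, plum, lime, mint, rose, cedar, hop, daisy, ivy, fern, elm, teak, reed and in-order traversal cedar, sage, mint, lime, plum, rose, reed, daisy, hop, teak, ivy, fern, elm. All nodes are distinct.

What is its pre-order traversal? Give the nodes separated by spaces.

reed cedar rose mint sage lime plum teak daisy hop elm fern ivy

The last element of post-order is the root; it splits in-order into left and right subtrees.
Root reed: left subtree has 6 nodes {cedar, sage, mint, lime, plum, rose}, right has 6 {daisy, hop, teak, ivy, fern, elm}.
  Root cedar: left subtree has 0 nodes { }, right has 5 {sage, mint, lime, plum, rose}.
    Root rose: left subtree has 4 nodes {sage, mint, lime, plum}, right has 0 { }.
      Root mint: left subtree has 1 node {sage}, right has 2 {lime, plum}.
        Root lime: left subtree has 0 nodes { }, right has 1 {plum}.
  Root teak: left subtree has 2 nodes {daisy, hop}, right has 3 {ivy, fern, elm}.
    Root daisy: left subtree has 0 nodes { }, right has 1 {hop}.
    Root elm: left subtree has 2 nodes {ivy, fern}, right has 0 { }.
      Root fern: left subtree has 1 node {ivy}, right has 0 { }.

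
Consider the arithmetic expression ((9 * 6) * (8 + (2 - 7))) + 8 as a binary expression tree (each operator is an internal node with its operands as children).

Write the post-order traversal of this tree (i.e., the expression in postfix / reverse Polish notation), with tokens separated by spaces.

9 6 * 8 2 7 - + * 8 +

Post-order on an expression tree gives postfix notation: for each operator, emit left operand, right operand, then the operator.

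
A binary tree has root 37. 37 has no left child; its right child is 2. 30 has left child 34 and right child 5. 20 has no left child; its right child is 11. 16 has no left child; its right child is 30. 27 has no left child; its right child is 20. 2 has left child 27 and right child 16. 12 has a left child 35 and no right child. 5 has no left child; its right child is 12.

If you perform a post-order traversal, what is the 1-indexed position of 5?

7

Post-order visits the left subtree, then the right subtree, then the node.
At 37: no left child.
At 37: go right to 2.
  At 2: go left to 27.
    At 27: no left child.
    At 27: go right to 20.
      At 20: no left child.
      At 20: go right to 11.
        11 is a leaf — visit 11.
      Visit 20.
    Visit 27.
  At 2: go right to 16.
    At 16: no left child.
    At 16: go right to 30.
      At 30: go left to 34.
        34 is a leaf — visit 34.
      At 30: go right to 5.
        At 5: no left child.
        At 5: go right to 12.
          At 12: go left to 35.
            35 is a leaf — visit 35.
          At 12: no right child.
          Visit 12.
        Visit 5.
      Visit 30.
    Visit 16.
  Visit 2.
Visit 37.
Full post-order sequence: 11, 20, 27, 34, 35, 12, 5, 30, 16, 2, 37.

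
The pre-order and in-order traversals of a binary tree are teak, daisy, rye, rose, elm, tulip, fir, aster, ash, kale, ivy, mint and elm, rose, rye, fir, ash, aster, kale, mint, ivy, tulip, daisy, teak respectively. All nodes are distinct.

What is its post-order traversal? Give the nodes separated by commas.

The first element of pre-order is the root; it splits in-order into left and right subtrees.
Root teak: left subtree has 11 nodes {elm, rose, rye, fir, ash, aster, kale, mint, ivy, tulip, daisy}, right has 0 { }.
  Root daisy: left subtree has 10 nodes {elm, rose, rye, fir, ash, aster, kale, mint, ivy, tulip}, right has 0 { }.
    Root rye: left subtree has 2 nodes {elm, rose}, right has 7 {fir, ash, aster, kale, mint, ivy, tulip}.
      Root rose: left subtree has 1 node {elm}, right has 0 { }.
      Root tulip: left subtree has 6 nodes {fir, ash, aster, kale, mint, ivy}, right has 0 { }.
        Root fir: left subtree has 0 nodes { }, right has 5 {ash, aster, kale, mint, ivy}.
          Root aster: left subtree has 1 node {ash}, right has 3 {kale, mint, ivy}.
            Root kale: left subtree has 0 nodes { }, right has 2 {mint, ivy}.
              Root ivy: left subtree has 1 node {mint}, right has 0 { }.

elm, rose, ash, mint, ivy, kale, aster, fir, tulip, rye, daisy, teak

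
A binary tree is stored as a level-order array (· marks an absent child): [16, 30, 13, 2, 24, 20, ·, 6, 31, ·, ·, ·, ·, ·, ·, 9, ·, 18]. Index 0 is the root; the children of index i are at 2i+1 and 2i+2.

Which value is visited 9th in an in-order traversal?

In-order visits the left subtree, then the node, then the right subtree.
At 16: go left to 30.
  At 30: go left to 2.
    At 2: go left to 6.
      At 6: go left to 9.
        9 is a leaf — visit 9.
      Visit 6.
      At 6: no right child.
    Visit 2.
    At 2: go right to 31.
      At 31: go left to 18.
        18 is a leaf — visit 18.
      Visit 31.
      At 31: no right child.
  Visit 30.
  At 30: go right to 24.
    24 is a leaf — visit 24.
Visit 16.
At 16: go right to 13.
  At 13: go left to 20.
    20 is a leaf — visit 20.
  Visit 13.
  At 13: no right child.
Full in-order sequence: 9, 6, 2, 18, 31, 30, 24, 16, 20, 13.

20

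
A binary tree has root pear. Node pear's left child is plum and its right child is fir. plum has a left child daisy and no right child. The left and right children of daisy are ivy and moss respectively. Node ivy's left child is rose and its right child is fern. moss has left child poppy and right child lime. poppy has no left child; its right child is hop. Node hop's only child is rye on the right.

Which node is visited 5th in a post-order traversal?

hop

Post-order visits the left subtree, then the right subtree, then the node.
At pear: go left to plum.
  At plum: go left to daisy.
    At daisy: go left to ivy.
      At ivy: go left to rose.
        rose is a leaf — visit rose.
      At ivy: go right to fern.
        fern is a leaf — visit fern.
      Visit ivy.
    At daisy: go right to moss.
      At moss: go left to poppy.
        At poppy: no left child.
        At poppy: go right to hop.
          At hop: no left child.
          At hop: go right to rye.
            rye is a leaf — visit rye.
          Visit hop.
        Visit poppy.
      At moss: go right to lime.
        lime is a leaf — visit lime.
      Visit moss.
    Visit daisy.
  At plum: no right child.
  Visit plum.
At pear: go right to fir.
  fir is a leaf — visit fir.
Visit pear.
Full post-order sequence: rose, fern, ivy, rye, hop, poppy, lime, moss, daisy, plum, fir, pear.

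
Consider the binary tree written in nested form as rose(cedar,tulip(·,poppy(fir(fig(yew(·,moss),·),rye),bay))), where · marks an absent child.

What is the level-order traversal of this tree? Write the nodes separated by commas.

rose, cedar, tulip, poppy, fir, bay, fig, rye, yew, moss

Level-order visits nodes level by level from the root, left to right within each level.
Level 0: rose
Level 1: cedar, tulip
Level 2: poppy
Level 3: fir, bay
Level 4: fig, rye
Level 5: yew
Level 6: moss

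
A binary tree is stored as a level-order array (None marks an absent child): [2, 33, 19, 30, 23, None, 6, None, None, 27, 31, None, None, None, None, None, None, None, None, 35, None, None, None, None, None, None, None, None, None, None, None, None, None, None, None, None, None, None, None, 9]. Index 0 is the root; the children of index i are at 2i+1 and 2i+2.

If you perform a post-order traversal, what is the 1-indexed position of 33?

Post-order visits the left subtree, then the right subtree, then the node.
At 2: go left to 33.
  At 33: go left to 30.
    30 is a leaf — visit 30.
  At 33: go right to 23.
    At 23: go left to 27.
      At 27: go left to 35.
        At 35: go left to 9.
          9 is a leaf — visit 9.
        At 35: no right child.
        Visit 35.
      At 27: no right child.
      Visit 27.
    At 23: go right to 31.
      31 is a leaf — visit 31.
    Visit 23.
  Visit 33.
At 2: go right to 19.
  At 19: no left child.
  At 19: go right to 6.
    6 is a leaf — visit 6.
  Visit 19.
Visit 2.
Full post-order sequence: 30, 9, 35, 27, 31, 23, 33, 6, 19, 2.

7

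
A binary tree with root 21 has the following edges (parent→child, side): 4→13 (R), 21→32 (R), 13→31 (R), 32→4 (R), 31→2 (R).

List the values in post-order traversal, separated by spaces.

2 31 13 4 32 21

Post-order visits the left subtree, then the right subtree, then the node.
At 21: no left child.
At 21: go right to 32.
  At 32: no left child.
  At 32: go right to 4.
    At 4: no left child.
    At 4: go right to 13.
      At 13: no left child.
      At 13: go right to 31.
        At 31: no left child.
        At 31: go right to 2.
          2 is a leaf — visit 2.
        Visit 31.
      Visit 13.
    Visit 4.
  Visit 32.
Visit 21.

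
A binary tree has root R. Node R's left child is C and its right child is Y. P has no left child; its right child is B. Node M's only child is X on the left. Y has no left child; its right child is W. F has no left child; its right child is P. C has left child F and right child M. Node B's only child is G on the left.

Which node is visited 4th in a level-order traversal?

F

Level-order visits nodes level by level from the root, left to right within each level.
Level 0: R
Level 1: C, Y
Level 2: F, M, W
Level 3: P, X
Level 4: B
Level 5: G
Full level-order sequence: R, C, Y, F, M, W, P, X, B, G.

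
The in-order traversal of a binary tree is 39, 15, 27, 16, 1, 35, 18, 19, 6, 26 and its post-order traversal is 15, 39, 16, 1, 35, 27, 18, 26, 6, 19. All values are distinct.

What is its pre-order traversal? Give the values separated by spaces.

The last element of post-order is the root; it splits in-order into left and right subtrees.
Root 19: left subtree has 7 nodes {39, 15, 27, 16, 1, 35, 18}, right has 2 {6, 26}.
  Root 18: left subtree has 6 nodes {39, 15, 27, 16, 1, 35}, right has 0 { }.
    Root 27: left subtree has 2 nodes {39, 15}, right has 3 {16, 1, 35}.
      Root 39: left subtree has 0 nodes { }, right has 1 {15}.
      Root 35: left subtree has 2 nodes {16, 1}, right has 0 { }.
        Root 1: left subtree has 1 node {16}, right has 0 { }.
  Root 6: left subtree has 0 nodes { }, right has 1 {26}.

19 18 27 39 15 35 1 16 6 26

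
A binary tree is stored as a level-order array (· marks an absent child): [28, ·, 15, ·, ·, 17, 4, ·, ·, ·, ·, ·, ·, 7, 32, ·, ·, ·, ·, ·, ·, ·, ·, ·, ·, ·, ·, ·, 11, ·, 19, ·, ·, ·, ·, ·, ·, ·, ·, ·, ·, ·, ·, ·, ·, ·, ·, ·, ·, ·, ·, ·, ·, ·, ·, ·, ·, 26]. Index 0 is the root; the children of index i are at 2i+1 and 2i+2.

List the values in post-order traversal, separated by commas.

Post-order visits the left subtree, then the right subtree, then the node.
At 28: no left child.
At 28: go right to 15.
  At 15: go left to 17.
    17 is a leaf — visit 17.
  At 15: go right to 4.
    At 4: go left to 7.
      At 7: no left child.
      At 7: go right to 11.
        At 11: go left to 26.
          26 is a leaf — visit 26.
        At 11: no right child.
        Visit 11.
      Visit 7.
    At 4: go right to 32.
      At 32: no left child.
      At 32: go right to 19.
        19 is a leaf — visit 19.
      Visit 32.
    Visit 4.
  Visit 15.
Visit 28.

17, 26, 11, 7, 19, 32, 4, 15, 28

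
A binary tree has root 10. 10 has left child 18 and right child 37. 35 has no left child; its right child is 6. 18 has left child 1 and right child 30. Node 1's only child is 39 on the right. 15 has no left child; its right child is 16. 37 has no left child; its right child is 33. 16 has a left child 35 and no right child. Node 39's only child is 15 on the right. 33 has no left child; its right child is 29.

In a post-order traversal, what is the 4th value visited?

Post-order visits the left subtree, then the right subtree, then the node.
At 10: go left to 18.
  At 18: go left to 1.
    At 1: no left child.
    At 1: go right to 39.
      At 39: no left child.
      At 39: go right to 15.
        At 15: no left child.
        At 15: go right to 16.
          At 16: go left to 35.
            At 35: no left child.
            At 35: go right to 6.
              6 is a leaf — visit 6.
            Visit 35.
          At 16: no right child.
          Visit 16.
        Visit 15.
      Visit 39.
    Visit 1.
  At 18: go right to 30.
    30 is a leaf — visit 30.
  Visit 18.
At 10: go right to 37.
  At 37: no left child.
  At 37: go right to 33.
    At 33: no left child.
    At 33: go right to 29.
      29 is a leaf — visit 29.
    Visit 33.
  Visit 37.
Visit 10.
Full post-order sequence: 6, 35, 16, 15, 39, 1, 30, 18, 29, 33, 37, 10.

15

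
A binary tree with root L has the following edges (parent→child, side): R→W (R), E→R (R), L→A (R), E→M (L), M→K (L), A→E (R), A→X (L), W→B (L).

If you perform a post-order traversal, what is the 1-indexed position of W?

Post-order visits the left subtree, then the right subtree, then the node.
At L: no left child.
At L: go right to A.
  At A: go left to X.
    X is a leaf — visit X.
  At A: go right to E.
    At E: go left to M.
      At M: go left to K.
        K is a leaf — visit K.
      At M: no right child.
      Visit M.
    At E: go right to R.
      At R: no left child.
      At R: go right to W.
        At W: go left to B.
          B is a leaf — visit B.
        At W: no right child.
        Visit W.
      Visit R.
    Visit E.
  Visit A.
Visit L.
Full post-order sequence: X, K, M, B, W, R, E, A, L.

5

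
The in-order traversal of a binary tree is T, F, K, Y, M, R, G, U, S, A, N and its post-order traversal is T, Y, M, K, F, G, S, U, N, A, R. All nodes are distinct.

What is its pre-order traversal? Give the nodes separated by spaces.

R F T K M Y A U G S N

The last element of post-order is the root; it splits in-order into left and right subtrees.
Root R: left subtree has 5 nodes {T, F, K, Y, M}, right has 5 {G, U, S, A, N}.
  Root F: left subtree has 1 node {T}, right has 3 {K, Y, M}.
    Root K: left subtree has 0 nodes { }, right has 2 {Y, M}.
      Root M: left subtree has 1 node {Y}, right has 0 { }.
  Root A: left subtree has 3 nodes {G, U, S}, right has 1 {N}.
    Root U: left subtree has 1 node {G}, right has 1 {S}.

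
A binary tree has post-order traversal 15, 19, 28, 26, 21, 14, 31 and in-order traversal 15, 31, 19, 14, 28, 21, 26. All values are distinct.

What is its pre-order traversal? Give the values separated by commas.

The last element of post-order is the root; it splits in-order into left and right subtrees.
Root 31: left subtree has 1 node {15}, right has 5 {19, 14, 28, 21, 26}.
  Root 14: left subtree has 1 node {19}, right has 3 {28, 21, 26}.
    Root 21: left subtree has 1 node {28}, right has 1 {26}.

31, 15, 14, 19, 21, 28, 26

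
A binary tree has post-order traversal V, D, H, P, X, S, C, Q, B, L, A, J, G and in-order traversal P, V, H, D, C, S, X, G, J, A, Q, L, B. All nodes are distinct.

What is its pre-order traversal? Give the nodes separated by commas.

The last element of post-order is the root; it splits in-order into left and right subtrees.
Root G: left subtree has 7 nodes {P, V, H, D, C, S, X}, right has 5 {J, A, Q, L, B}.
  Root C: left subtree has 4 nodes {P, V, H, D}, right has 2 {S, X}.
    Root P: left subtree has 0 nodes { }, right has 3 {V, H, D}.
      Root H: left subtree has 1 node {V}, right has 1 {D}.
    Root S: left subtree has 0 nodes { }, right has 1 {X}.
  Root J: left subtree has 0 nodes { }, right has 4 {A, Q, L, B}.
    Root A: left subtree has 0 nodes { }, right has 3 {Q, L, B}.
      Root L: left subtree has 1 node {Q}, right has 1 {B}.

G, C, P, H, V, D, S, X, J, A, L, Q, B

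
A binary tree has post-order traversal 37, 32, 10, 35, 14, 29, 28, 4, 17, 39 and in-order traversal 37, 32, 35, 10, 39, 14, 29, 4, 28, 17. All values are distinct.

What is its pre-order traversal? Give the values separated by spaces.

39 35 32 37 10 17 4 29 14 28

The last element of post-order is the root; it splits in-order into left and right subtrees.
Root 39: left subtree has 4 nodes {37, 32, 35, 10}, right has 5 {14, 29, 4, 28, 17}.
  Root 35: left subtree has 2 nodes {37, 32}, right has 1 {10}.
    Root 32: left subtree has 1 node {37}, right has 0 { }.
  Root 17: left subtree has 4 nodes {14, 29, 4, 28}, right has 0 { }.
    Root 4: left subtree has 2 nodes {14, 29}, right has 1 {28}.
      Root 29: left subtree has 1 node {14}, right has 0 { }.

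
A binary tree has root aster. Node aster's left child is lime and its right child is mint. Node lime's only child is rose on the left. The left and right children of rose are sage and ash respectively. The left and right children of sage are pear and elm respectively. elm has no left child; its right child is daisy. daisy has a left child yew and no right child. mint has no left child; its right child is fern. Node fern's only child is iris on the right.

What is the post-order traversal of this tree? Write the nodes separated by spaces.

Post-order visits the left subtree, then the right subtree, then the node.
At aster: go left to lime.
  At lime: go left to rose.
    At rose: go left to sage.
      At sage: go left to pear.
        pear is a leaf — visit pear.
      At sage: go right to elm.
        At elm: no left child.
        At elm: go right to daisy.
          At daisy: go left to yew.
            yew is a leaf — visit yew.
          At daisy: no right child.
          Visit daisy.
        Visit elm.
      Visit sage.
    At rose: go right to ash.
      ash is a leaf — visit ash.
    Visit rose.
  At lime: no right child.
  Visit lime.
At aster: go right to mint.
  At mint: no left child.
  At mint: go right to fern.
    At fern: no left child.
    At fern: go right to iris.
      iris is a leaf — visit iris.
    Visit fern.
  Visit mint.
Visit aster.

pear yew daisy elm sage ash rose lime iris fern mint aster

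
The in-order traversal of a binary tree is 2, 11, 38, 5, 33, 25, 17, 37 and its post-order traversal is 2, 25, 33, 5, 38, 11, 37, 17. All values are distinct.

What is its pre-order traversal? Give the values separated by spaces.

17 11 2 38 5 33 25 37

The last element of post-order is the root; it splits in-order into left and right subtrees.
Root 17: left subtree has 6 nodes {2, 11, 38, 5, 33, 25}, right has 1 {37}.
  Root 11: left subtree has 1 node {2}, right has 4 {38, 5, 33, 25}.
    Root 38: left subtree has 0 nodes { }, right has 3 {5, 33, 25}.
      Root 5: left subtree has 0 nodes { }, right has 2 {33, 25}.
        Root 33: left subtree has 0 nodes { }, right has 1 {25}.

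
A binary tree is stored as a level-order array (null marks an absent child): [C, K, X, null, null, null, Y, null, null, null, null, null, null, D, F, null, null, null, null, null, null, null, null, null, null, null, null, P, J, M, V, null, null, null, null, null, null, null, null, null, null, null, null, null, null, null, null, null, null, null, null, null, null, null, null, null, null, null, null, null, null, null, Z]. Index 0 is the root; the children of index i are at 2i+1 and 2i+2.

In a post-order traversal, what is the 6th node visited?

Z

Post-order visits the left subtree, then the right subtree, then the node.
At C: go left to K.
  K is a leaf — visit K.
At C: go right to X.
  At X: no left child.
  At X: go right to Y.
    At Y: go left to D.
      At D: go left to P.
        P is a leaf — visit P.
      At D: go right to J.
        J is a leaf — visit J.
      Visit D.
    At Y: go right to F.
      At F: go left to M.
        M is a leaf — visit M.
      At F: go right to V.
        At V: no left child.
        At V: go right to Z.
          Z is a leaf — visit Z.
        Visit V.
      Visit F.
    Visit Y.
  Visit X.
Visit C.
Full post-order sequence: K, P, J, D, M, Z, V, F, Y, X, C.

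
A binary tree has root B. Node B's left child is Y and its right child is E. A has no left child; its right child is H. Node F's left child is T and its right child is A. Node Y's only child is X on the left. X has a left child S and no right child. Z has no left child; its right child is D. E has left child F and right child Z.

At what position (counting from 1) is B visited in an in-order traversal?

In-order visits the left subtree, then the node, then the right subtree.
At B: go left to Y.
  At Y: go left to X.
    At X: go left to S.
      S is a leaf — visit S.
    Visit X.
    At X: no right child.
  Visit Y.
  At Y: no right child.
Visit B.
At B: go right to E.
  At E: go left to F.
    At F: go left to T.
      T is a leaf — visit T.
    Visit F.
    At F: go right to A.
      At A: no left child.
      Visit A.
      At A: go right to H.
        H is a leaf — visit H.
  Visit E.
  At E: go right to Z.
    At Z: no left child.
    Visit Z.
    At Z: go right to D.
      D is a leaf — visit D.
Full in-order sequence: S, X, Y, B, T, F, A, H, E, Z, D.

4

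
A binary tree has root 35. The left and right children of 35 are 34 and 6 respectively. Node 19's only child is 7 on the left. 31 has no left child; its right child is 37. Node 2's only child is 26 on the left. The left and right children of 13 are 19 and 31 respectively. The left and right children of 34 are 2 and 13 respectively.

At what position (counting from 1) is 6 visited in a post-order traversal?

Post-order visits the left subtree, then the right subtree, then the node.
At 35: go left to 34.
  At 34: go left to 2.
    At 2: go left to 26.
      26 is a leaf — visit 26.
    At 2: no right child.
    Visit 2.
  At 34: go right to 13.
    At 13: go left to 19.
      At 19: go left to 7.
        7 is a leaf — visit 7.
      At 19: no right child.
      Visit 19.
    At 13: go right to 31.
      At 31: no left child.
      At 31: go right to 37.
        37 is a leaf — visit 37.
      Visit 31.
    Visit 13.
  Visit 34.
At 35: go right to 6.
  6 is a leaf — visit 6.
Visit 35.
Full post-order sequence: 26, 2, 7, 19, 37, 31, 13, 34, 6, 35.

9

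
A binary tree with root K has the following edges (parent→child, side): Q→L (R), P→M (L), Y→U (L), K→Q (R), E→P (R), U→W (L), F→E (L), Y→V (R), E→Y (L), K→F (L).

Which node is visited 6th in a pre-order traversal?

Pre-order visits the node, then its left subtree, then its right subtree.
Visit K.
At K: go left to F.
  Visit F.
  At F: go left to E.
    Visit E.
    At E: go left to Y.
      Visit Y.
      At Y: go left to U.
        Visit U.
        At U: go left to W.
          W is a leaf — visit W.
        At U: no right child.
      At Y: go right to V.
        V is a leaf — visit V.
    At E: go right to P.
      Visit P.
      At P: go left to M.
        M is a leaf — visit M.
      At P: no right child.
  At F: no right child.
At K: go right to Q.
  Visit Q.
  At Q: no left child.
  At Q: go right to L.
    L is a leaf — visit L.
Full pre-order sequence: K, F, E, Y, U, W, V, P, M, Q, L.

W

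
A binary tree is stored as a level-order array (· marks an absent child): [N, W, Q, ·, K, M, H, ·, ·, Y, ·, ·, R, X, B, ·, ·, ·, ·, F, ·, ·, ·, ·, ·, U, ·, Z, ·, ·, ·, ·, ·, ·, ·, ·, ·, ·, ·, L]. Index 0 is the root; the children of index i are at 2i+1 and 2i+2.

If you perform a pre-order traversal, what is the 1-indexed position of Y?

4

Pre-order visits the node, then its left subtree, then its right subtree.
Visit N.
At N: go left to W.
  Visit W.
  At W: no left child.
  At W: go right to K.
    Visit K.
    At K: go left to Y.
      Visit Y.
      At Y: go left to F.
        Visit F.
        At F: go left to L.
          L is a leaf — visit L.
        At F: no right child.
      At Y: no right child.
    At K: no right child.
At N: go right to Q.
  Visit Q.
  At Q: go left to M.
    Visit M.
    At M: no left child.
    At M: go right to R.
      Visit R.
      At R: go left to U.
        U is a leaf — visit U.
      At R: no right child.
  At Q: go right to H.
    Visit H.
    At H: go left to X.
      Visit X.
      At X: go left to Z.
        Z is a leaf — visit Z.
      At X: no right child.
    At H: go right to B.
      B is a leaf — visit B.
Full pre-order sequence: N, W, K, Y, F, L, Q, M, R, U, H, X, Z, B.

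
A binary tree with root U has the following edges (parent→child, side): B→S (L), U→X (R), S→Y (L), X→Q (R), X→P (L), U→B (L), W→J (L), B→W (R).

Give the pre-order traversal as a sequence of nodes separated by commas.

Pre-order visits the node, then its left subtree, then its right subtree.
Visit U.
At U: go left to B.
  Visit B.
  At B: go left to S.
    Visit S.
    At S: go left to Y.
      Y is a leaf — visit Y.
    At S: no right child.
  At B: go right to W.
    Visit W.
    At W: go left to J.
      J is a leaf — visit J.
    At W: no right child.
At U: go right to X.
  Visit X.
  At X: go left to P.
    P is a leaf — visit P.
  At X: go right to Q.
    Q is a leaf — visit Q.

U, B, S, Y, W, J, X, P, Q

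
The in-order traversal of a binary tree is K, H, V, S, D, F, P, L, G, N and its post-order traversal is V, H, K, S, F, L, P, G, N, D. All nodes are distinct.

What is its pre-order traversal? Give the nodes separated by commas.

The last element of post-order is the root; it splits in-order into left and right subtrees.
Root D: left subtree has 4 nodes {K, H, V, S}, right has 5 {F, P, L, G, N}.
  Root S: left subtree has 3 nodes {K, H, V}, right has 0 { }.
    Root K: left subtree has 0 nodes { }, right has 2 {H, V}.
      Root H: left subtree has 0 nodes { }, right has 1 {V}.
  Root N: left subtree has 4 nodes {F, P, L, G}, right has 0 { }.
    Root G: left subtree has 3 nodes {F, P, L}, right has 0 { }.
      Root P: left subtree has 1 node {F}, right has 1 {L}.

D, S, K, H, V, N, G, P, F, L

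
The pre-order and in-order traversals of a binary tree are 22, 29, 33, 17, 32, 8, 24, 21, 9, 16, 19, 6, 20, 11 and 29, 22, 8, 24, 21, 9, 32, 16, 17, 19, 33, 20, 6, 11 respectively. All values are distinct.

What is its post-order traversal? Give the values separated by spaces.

29 9 21 24 8 16 32 19 17 20 11 6 33 22

The first element of pre-order is the root; it splits in-order into left and right subtrees.
Root 22: left subtree has 1 node {29}, right has 12 {8, 24, 21, 9, 32, 16, 17, 19, 33, 20, 6, 11}.
  Root 33: left subtree has 8 nodes {8, 24, 21, 9, 32, 16, 17, 19}, right has 3 {20, 6, 11}.
    Root 17: left subtree has 6 nodes {8, 24, 21, 9, 32, 16}, right has 1 {19}.
      Root 32: left subtree has 4 nodes {8, 24, 21, 9}, right has 1 {16}.
        Root 8: left subtree has 0 nodes { }, right has 3 {24, 21, 9}.
          Root 24: left subtree has 0 nodes { }, right has 2 {21, 9}.
            Root 21: left subtree has 0 nodes { }, right has 1 {9}.
    Root 6: left subtree has 1 node {20}, right has 1 {11}.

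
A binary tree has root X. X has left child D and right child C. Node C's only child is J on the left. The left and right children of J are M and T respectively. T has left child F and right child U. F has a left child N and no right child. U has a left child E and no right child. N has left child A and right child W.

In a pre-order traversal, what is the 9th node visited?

Pre-order visits the node, then its left subtree, then its right subtree.
Visit X.
At X: go left to D.
  D is a leaf — visit D.
At X: go right to C.
  Visit C.
  At C: go left to J.
    Visit J.
    At J: go left to M.
      M is a leaf — visit M.
    At J: go right to T.
      Visit T.
      At T: go left to F.
        Visit F.
        At F: go left to N.
          Visit N.
          At N: go left to A.
            A is a leaf — visit A.
          At N: go right to W.
            W is a leaf — visit W.
        At F: no right child.
      At T: go right to U.
        Visit U.
        At U: go left to E.
          E is a leaf — visit E.
        At U: no right child.
  At C: no right child.
Full pre-order sequence: X, D, C, J, M, T, F, N, A, W, U, E.

A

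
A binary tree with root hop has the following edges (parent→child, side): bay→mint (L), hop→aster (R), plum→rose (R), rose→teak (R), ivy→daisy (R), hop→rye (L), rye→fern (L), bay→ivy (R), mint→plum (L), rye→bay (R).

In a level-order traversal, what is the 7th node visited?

Level-order visits nodes level by level from the root, left to right within each level.
Level 0: hop
Level 1: rye, aster
Level 2: fern, bay
Level 3: mint, ivy
Level 4: plum, daisy
Level 5: rose
Level 6: teak
Full level-order sequence: hop, rye, aster, fern, bay, mint, ivy, plum, daisy, rose, teak.

ivy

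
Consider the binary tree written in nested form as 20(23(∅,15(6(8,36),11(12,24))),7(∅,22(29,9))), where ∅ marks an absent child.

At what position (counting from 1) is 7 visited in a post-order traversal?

12

Post-order visits the left subtree, then the right subtree, then the node.
At 20: go left to 23.
  At 23: no left child.
  At 23: go right to 15.
    At 15: go left to 6.
      At 6: go left to 8.
        8 is a leaf — visit 8.
      At 6: go right to 36.
        36 is a leaf — visit 36.
      Visit 6.
    At 15: go right to 11.
      At 11: go left to 12.
        12 is a leaf — visit 12.
      At 11: go right to 24.
        24 is a leaf — visit 24.
      Visit 11.
    Visit 15.
  Visit 23.
At 20: go right to 7.
  At 7: no left child.
  At 7: go right to 22.
    At 22: go left to 29.
      29 is a leaf — visit 29.
    At 22: go right to 9.
      9 is a leaf — visit 9.
    Visit 22.
  Visit 7.
Visit 20.
Full post-order sequence: 8, 36, 6, 12, 24, 11, 15, 23, 29, 9, 22, 7, 20.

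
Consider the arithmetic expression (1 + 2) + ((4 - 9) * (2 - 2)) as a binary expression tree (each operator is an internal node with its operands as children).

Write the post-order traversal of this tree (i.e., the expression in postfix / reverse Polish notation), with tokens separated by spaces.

Post-order on an expression tree gives postfix notation: for each operator, emit left operand, right operand, then the operator.

1 2 + 4 9 - 2 2 - * +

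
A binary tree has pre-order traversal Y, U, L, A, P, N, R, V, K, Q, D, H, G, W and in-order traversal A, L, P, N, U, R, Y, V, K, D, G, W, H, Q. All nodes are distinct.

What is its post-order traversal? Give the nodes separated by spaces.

The first element of pre-order is the root; it splits in-order into left and right subtrees.
Root Y: left subtree has 6 nodes {A, L, P, N, U, R}, right has 7 {V, K, D, G, W, H, Q}.
  Root U: left subtree has 4 nodes {A, L, P, N}, right has 1 {R}.
    Root L: left subtree has 1 node {A}, right has 2 {P, N}.
      Root P: left subtree has 0 nodes { }, right has 1 {N}.
  Root V: left subtree has 0 nodes { }, right has 6 {K, D, G, W, H, Q}.
    Root K: left subtree has 0 nodes { }, right has 5 {D, G, W, H, Q}.
      Root Q: left subtree has 4 nodes {D, G, W, H}, right has 0 { }.
        Root D: left subtree has 0 nodes { }, right has 3 {G, W, H}.
          Root H: left subtree has 2 nodes {G, W}, right has 0 { }.
            Root G: left subtree has 0 nodes { }, right has 1 {W}.

A N P L R U W G H D Q K V Y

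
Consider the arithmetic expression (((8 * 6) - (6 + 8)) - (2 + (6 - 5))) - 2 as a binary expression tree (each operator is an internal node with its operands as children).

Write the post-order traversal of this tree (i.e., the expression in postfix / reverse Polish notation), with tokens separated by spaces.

8 6 * 6 8 + - 2 6 5 - + - 2 -

Post-order on an expression tree gives postfix notation: for each operator, emit left operand, right operand, then the operator.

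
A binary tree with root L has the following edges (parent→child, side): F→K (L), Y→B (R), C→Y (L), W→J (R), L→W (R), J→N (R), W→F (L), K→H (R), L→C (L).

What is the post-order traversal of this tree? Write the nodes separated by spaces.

Post-order visits the left subtree, then the right subtree, then the node.
At L: go left to C.
  At C: go left to Y.
    At Y: no left child.
    At Y: go right to B.
      B is a leaf — visit B.
    Visit Y.
  At C: no right child.
  Visit C.
At L: go right to W.
  At W: go left to F.
    At F: go left to K.
      At K: no left child.
      At K: go right to H.
        H is a leaf — visit H.
      Visit K.
    At F: no right child.
    Visit F.
  At W: go right to J.
    At J: no left child.
    At J: go right to N.
      N is a leaf — visit N.
    Visit J.
  Visit W.
Visit L.

B Y C H K F N J W L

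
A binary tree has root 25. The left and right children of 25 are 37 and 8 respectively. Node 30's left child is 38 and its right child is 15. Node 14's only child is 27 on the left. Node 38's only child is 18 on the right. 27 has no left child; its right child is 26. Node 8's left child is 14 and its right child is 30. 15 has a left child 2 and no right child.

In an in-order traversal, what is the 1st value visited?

37

In-order visits the left subtree, then the node, then the right subtree.
At 25: go left to 37.
  37 is a leaf — visit 37.
Visit 25.
At 25: go right to 8.
  At 8: go left to 14.
    At 14: go left to 27.
      At 27: no left child.
      Visit 27.
      At 27: go right to 26.
        26 is a leaf — visit 26.
    Visit 14.
    At 14: no right child.
  Visit 8.
  At 8: go right to 30.
    At 30: go left to 38.
      At 38: no left child.
      Visit 38.
      At 38: go right to 18.
        18 is a leaf — visit 18.
    Visit 30.
    At 30: go right to 15.
      At 15: go left to 2.
        2 is a leaf — visit 2.
      Visit 15.
      At 15: no right child.
Full in-order sequence: 37, 25, 27, 26, 14, 8, 38, 18, 30, 2, 15.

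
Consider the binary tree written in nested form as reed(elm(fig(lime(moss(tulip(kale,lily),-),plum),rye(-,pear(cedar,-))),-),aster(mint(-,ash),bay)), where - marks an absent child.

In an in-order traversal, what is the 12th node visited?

reed

In-order visits the left subtree, then the node, then the right subtree.
At reed: go left to elm.
  At elm: go left to fig.
    At fig: go left to lime.
      At lime: go left to moss.
        At moss: go left to tulip.
          At tulip: go left to kale.
            kale is a leaf — visit kale.
          Visit tulip.
          At tulip: go right to lily.
            lily is a leaf — visit lily.
        Visit moss.
        At moss: no right child.
      Visit lime.
      At lime: go right to plum.
        plum is a leaf — visit plum.
    Visit fig.
    At fig: go right to rye.
      At rye: no left child.
      Visit rye.
      At rye: go right to pear.
        At pear: go left to cedar.
          cedar is a leaf — visit cedar.
        Visit pear.
        At pear: no right child.
  Visit elm.
  At elm: no right child.
Visit reed.
At reed: go right to aster.
  At aster: go left to mint.
    At mint: no left child.
    Visit mint.
    At mint: go right to ash.
      ash is a leaf — visit ash.
  Visit aster.
  At aster: go right to bay.
    bay is a leaf — visit bay.
Full in-order sequence: kale, tulip, lily, moss, lime, plum, fig, rye, cedar, pear, elm, reed, mint, ash, aster, bay.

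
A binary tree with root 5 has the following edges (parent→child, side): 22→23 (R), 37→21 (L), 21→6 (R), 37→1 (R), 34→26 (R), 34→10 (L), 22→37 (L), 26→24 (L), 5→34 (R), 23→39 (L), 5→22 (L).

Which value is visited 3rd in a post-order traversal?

1

Post-order visits the left subtree, then the right subtree, then the node.
At 5: go left to 22.
  At 22: go left to 37.
    At 37: go left to 21.
      At 21: no left child.
      At 21: go right to 6.
        6 is a leaf — visit 6.
      Visit 21.
    At 37: go right to 1.
      1 is a leaf — visit 1.
    Visit 37.
  At 22: go right to 23.
    At 23: go left to 39.
      39 is a leaf — visit 39.
    At 23: no right child.
    Visit 23.
  Visit 22.
At 5: go right to 34.
  At 34: go left to 10.
    10 is a leaf — visit 10.
  At 34: go right to 26.
    At 26: go left to 24.
      24 is a leaf — visit 24.
    At 26: no right child.
    Visit 26.
  Visit 34.
Visit 5.
Full post-order sequence: 6, 21, 1, 37, 39, 23, 22, 10, 24, 26, 34, 5.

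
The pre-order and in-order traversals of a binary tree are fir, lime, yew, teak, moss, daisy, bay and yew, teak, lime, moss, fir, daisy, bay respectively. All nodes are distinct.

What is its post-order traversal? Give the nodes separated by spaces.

The first element of pre-order is the root; it splits in-order into left and right subtrees.
Root fir: left subtree has 4 nodes {yew, teak, lime, moss}, right has 2 {daisy, bay}.
  Root lime: left subtree has 2 nodes {yew, teak}, right has 1 {moss}.
    Root yew: left subtree has 0 nodes { }, right has 1 {teak}.
  Root daisy: left subtree has 0 nodes { }, right has 1 {bay}.

teak yew moss lime bay daisy fir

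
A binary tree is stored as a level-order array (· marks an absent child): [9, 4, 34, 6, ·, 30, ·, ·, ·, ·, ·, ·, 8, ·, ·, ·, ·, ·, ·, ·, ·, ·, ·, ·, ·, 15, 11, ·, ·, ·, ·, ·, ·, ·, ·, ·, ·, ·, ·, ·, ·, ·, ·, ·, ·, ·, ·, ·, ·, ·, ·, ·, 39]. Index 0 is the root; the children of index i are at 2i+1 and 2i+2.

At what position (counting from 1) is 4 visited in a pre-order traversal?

Pre-order visits the node, then its left subtree, then its right subtree.
Visit 9.
At 9: go left to 4.
  Visit 4.
  At 4: go left to 6.
    6 is a leaf — visit 6.
  At 4: no right child.
At 9: go right to 34.
  Visit 34.
  At 34: go left to 30.
    Visit 30.
    At 30: no left child.
    At 30: go right to 8.
      Visit 8.
      At 8: go left to 15.
        Visit 15.
        At 15: no left child.
        At 15: go right to 39.
          39 is a leaf — visit 39.
      At 8: go right to 11.
        11 is a leaf — visit 11.
  At 34: no right child.
Full pre-order sequence: 9, 4, 6, 34, 30, 8, 15, 39, 11.

2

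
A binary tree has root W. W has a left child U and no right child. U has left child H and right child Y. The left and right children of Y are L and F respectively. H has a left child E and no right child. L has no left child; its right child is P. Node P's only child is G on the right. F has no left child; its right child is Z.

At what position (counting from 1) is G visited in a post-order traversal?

3

Post-order visits the left subtree, then the right subtree, then the node.
At W: go left to U.
  At U: go left to H.
    At H: go left to E.
      E is a leaf — visit E.
    At H: no right child.
    Visit H.
  At U: go right to Y.
    At Y: go left to L.
      At L: no left child.
      At L: go right to P.
        At P: no left child.
        At P: go right to G.
          G is a leaf — visit G.
        Visit P.
      Visit L.
    At Y: go right to F.
      At F: no left child.
      At F: go right to Z.
        Z is a leaf — visit Z.
      Visit F.
    Visit Y.
  Visit U.
At W: no right child.
Visit W.
Full post-order sequence: E, H, G, P, L, Z, F, Y, U, W.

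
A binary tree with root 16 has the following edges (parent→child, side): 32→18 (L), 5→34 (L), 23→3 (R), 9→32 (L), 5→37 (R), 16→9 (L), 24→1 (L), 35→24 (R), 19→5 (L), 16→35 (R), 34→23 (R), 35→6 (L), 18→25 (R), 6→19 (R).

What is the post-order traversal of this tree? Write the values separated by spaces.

25 18 32 9 3 23 34 37 5 19 6 1 24 35 16

Post-order visits the left subtree, then the right subtree, then the node.
At 16: go left to 9.
  At 9: go left to 32.
    At 32: go left to 18.
      At 18: no left child.
      At 18: go right to 25.
        25 is a leaf — visit 25.
      Visit 18.
    At 32: no right child.
    Visit 32.
  At 9: no right child.
  Visit 9.
At 16: go right to 35.
  At 35: go left to 6.
    At 6: no left child.
    At 6: go right to 19.
      At 19: go left to 5.
        At 5: go left to 34.
          At 34: no left child.
          At 34: go right to 23.
            At 23: no left child.
            At 23: go right to 3.
              3 is a leaf — visit 3.
            Visit 23.
          Visit 34.
        At 5: go right to 37.
          37 is a leaf — visit 37.
        Visit 5.
      At 19: no right child.
      Visit 19.
    Visit 6.
  At 35: go right to 24.
    At 24: go left to 1.
      1 is a leaf — visit 1.
    At 24: no right child.
    Visit 24.
  Visit 35.
Visit 16.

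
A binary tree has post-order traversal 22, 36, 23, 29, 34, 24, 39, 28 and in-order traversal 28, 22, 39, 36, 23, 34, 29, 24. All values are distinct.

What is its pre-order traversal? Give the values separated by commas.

28, 39, 22, 24, 34, 23, 36, 29

The last element of post-order is the root; it splits in-order into left and right subtrees.
Root 28: left subtree has 0 nodes { }, right has 7 {22, 39, 36, 23, 34, 29, 24}.
  Root 39: left subtree has 1 node {22}, right has 5 {36, 23, 34, 29, 24}.
    Root 24: left subtree has 4 nodes {36, 23, 34, 29}, right has 0 { }.
      Root 34: left subtree has 2 nodes {36, 23}, right has 1 {29}.
        Root 23: left subtree has 1 node {36}, right has 0 { }.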